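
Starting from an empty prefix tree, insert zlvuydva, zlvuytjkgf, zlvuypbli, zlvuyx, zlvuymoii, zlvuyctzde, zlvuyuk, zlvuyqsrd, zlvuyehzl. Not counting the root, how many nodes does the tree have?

For each word, the new-node count is its length minus the longest prefix already in the trie:
  "zlvuydva" → 8 new (z, l, v, u, y, d, v, a)
  "zlvuytjkgf" → prefix "zlvuy" already present; 5 new (t, j, k, g, f)
  "zlvuypbli" → prefix "zlvuy" already present; 4 new (p, b, l, i)
  "zlvuyx" → prefix "zlvuy" already present; 1 new (x)
  "zlvuymoii" → prefix "zlvuy" already present; 4 new (m, o, i, i)
  "zlvuyctzde" → prefix "zlvuy" already present; 5 new (c, t, z, d, e)
  "zlvuyuk" → prefix "zlvuy" already present; 2 new (u, k)
  "zlvuyqsrd" → prefix "zlvuy" already present; 4 new (q, s, r, d)
  "zlvuyehzl" → prefix "zlvuy" already present; 4 new (e, h, z, l)
Total nodes = 8 + 5 + 4 + 1 + 4 + 5 + 2 + 4 + 4 = 37

37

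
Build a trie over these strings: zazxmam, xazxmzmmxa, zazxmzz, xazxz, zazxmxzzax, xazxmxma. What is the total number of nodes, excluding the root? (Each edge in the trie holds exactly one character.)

Count nodes per top-level branch (shared prefixes stored once):
  'x'-branch (xazxmxma, xazxmzmmxa, xazxz): 14 nodes
  'z'-branch (zazxmam, zazxmxzzax, zazxmzz): 14 nodes
Sum: 28

28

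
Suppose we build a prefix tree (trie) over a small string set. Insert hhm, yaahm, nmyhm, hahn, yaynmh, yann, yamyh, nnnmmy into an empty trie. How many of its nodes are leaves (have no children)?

8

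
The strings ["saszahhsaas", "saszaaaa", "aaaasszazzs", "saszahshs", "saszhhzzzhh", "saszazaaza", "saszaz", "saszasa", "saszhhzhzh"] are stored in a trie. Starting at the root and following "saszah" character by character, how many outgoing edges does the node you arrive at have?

2

Walk "saszah" from the root, arriving at one node.
Distinct next characters after "saszah": h, s.
That node has 2 child edges.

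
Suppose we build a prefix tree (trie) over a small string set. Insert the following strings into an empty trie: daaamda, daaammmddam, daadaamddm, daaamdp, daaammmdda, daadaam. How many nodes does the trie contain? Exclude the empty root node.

21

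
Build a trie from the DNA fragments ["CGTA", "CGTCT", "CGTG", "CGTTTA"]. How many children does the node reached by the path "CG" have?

1

Walk "CG" from the root, arriving at one node.
Characters that immediately follow "CG" among the stored strings: {T}.
That node has 1 child edge.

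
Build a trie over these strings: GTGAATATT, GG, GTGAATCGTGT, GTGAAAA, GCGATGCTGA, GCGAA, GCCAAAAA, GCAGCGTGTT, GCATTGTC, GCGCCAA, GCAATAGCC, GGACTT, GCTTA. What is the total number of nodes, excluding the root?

63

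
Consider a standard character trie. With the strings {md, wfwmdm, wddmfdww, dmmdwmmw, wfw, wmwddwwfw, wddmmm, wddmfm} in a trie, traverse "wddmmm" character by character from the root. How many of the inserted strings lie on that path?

1

Traverse "wddmmm" character by character; count nodes along the way that are marked as word ends.
Prefixes of the query that are stored words: "wddmmm"
Count: 1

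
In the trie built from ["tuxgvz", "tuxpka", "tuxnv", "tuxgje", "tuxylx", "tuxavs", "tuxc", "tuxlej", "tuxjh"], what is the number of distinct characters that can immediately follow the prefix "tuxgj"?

Follow the path "tuxgj" to its node, then look at its outgoing edges.
Distinct next characters after "tuxgj": e.
That node has 1 child edge.

1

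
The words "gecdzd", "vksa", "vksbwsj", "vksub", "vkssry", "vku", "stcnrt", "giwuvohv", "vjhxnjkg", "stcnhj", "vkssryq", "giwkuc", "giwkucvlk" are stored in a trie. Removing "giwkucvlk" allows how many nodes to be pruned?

Walk "giwkucvlk" from the leaf back toward the root, removing each node that no remaining word uses.
The suffix "vlk" (3 nodes) is used only by "giwkucvlk"; "giwkuc" is itself a stored word, so pruning stops there.
Nodes removed: 3

3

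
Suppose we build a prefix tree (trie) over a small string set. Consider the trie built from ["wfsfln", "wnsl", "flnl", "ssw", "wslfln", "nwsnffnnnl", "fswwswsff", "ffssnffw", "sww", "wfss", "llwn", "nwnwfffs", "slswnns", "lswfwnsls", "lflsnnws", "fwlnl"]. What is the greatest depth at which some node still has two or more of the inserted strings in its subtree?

Equivalently: take the maximum, over all pairs, of their longest common prefix length.
"wfsfln" and "wfss" agree on "wfs" (3 characters) before diverging; nothing deeper is shared.
Longest shared-prefix length: 3

3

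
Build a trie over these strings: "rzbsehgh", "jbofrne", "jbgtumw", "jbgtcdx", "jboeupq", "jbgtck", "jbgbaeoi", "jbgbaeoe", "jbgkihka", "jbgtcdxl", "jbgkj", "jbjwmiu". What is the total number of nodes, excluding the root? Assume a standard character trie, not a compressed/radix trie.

Count nodes per top-level branch (shared prefixes stored once):
  'j'-branch (jbgbaeoe, jbgbaeoi, jbgkihka, jbgkj, jbgtcdx, jbgtcdxl, jbgtck, jbgtumw, jbjwmiu, jboeupq, jbofrne): 38 nodes
  'r'-branch (rzbsehgh): 8 nodes
Sum: 46

46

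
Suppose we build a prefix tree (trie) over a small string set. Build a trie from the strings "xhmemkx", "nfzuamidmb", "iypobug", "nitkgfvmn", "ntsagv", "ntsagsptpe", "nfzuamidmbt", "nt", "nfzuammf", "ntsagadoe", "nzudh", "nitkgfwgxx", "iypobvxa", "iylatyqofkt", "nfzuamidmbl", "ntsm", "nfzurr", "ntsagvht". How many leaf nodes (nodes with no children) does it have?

15

Leaves are exactly the stored words that no other stored word extends.
Those words: "iylatyqofkt", "iypobug", "iypobvxa", "nfzuamidmbl", "nfzuamidmbt", "nfzuammf", "nfzurr", "nitkgfvmn", "nitkgfwgxx", "ntsagadoe", "ntsagsptpe", "ntsagvht", "ntsm", "nzudh", "xhmemkx"
Leaf count: 15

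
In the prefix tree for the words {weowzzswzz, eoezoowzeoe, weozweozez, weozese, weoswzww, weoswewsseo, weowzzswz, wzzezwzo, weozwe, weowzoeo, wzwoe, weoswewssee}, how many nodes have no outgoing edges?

10

A leaf is a node with no children — equivalently, the end of a word that is not a proper prefix of any other stored word.
Those words: "eoezoowzeoe", "weoswewssee", "weoswewsseo", "weoswzww", "weowzoeo", "weowzzswzz", "weozese", "weozweozez", "wzwoe", "wzzezwzo"
Leaf count: 10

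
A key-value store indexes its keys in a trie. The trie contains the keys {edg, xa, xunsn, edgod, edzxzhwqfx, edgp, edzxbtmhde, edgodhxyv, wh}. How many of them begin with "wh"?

1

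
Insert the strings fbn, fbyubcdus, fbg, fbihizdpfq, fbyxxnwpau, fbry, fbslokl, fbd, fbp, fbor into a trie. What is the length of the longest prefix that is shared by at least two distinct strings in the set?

3

Equivalently: take the maximum, over all pairs, of their longest common prefix length.
"fbyubcdus" and "fbyxxnwpau" agree on "fby" (3 characters) before diverging; nothing deeper is shared.
Longest shared-prefix length: 3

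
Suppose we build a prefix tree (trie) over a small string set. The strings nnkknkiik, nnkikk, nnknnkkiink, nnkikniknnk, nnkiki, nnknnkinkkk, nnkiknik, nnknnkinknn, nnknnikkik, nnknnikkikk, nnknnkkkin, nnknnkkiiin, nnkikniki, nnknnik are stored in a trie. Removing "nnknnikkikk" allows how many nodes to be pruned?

1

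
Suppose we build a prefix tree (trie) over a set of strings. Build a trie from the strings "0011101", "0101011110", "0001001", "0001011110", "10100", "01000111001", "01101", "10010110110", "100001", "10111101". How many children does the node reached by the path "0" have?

The children of the "0" node are the distinct next characters among strings starting with "0".
Distinct next characters after "0": 0, 1.
That node has 2 child edges.

2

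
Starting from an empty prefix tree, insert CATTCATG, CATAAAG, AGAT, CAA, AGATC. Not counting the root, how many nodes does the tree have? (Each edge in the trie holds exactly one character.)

18

For each word, the new-node count is its length minus the longest prefix already in the trie:
  "CATTCATG" → 8 new (C, A, T, T, C, A, T, G)
  "CATAAAG" → prefix "CAT" already present; 4 new (A, A, A, G)
  "AGAT" → 4 new (A, G, A, T)
  "CAA" → prefix "CA" already present; 1 new (A)
  "AGATC" → prefix "AGAT" already present; 1 new (C)
Total nodes = 8 + 4 + 4 + 1 + 1 = 18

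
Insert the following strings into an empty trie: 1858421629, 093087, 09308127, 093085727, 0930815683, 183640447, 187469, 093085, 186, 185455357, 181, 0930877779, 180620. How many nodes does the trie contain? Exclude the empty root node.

54

For each word, the new-node count is its length minus the longest prefix already in the trie:
  "1858421629" → 10 new (1, 8, 5, 8, 4, 2, 1, 6, 2, 9)
  "093087" → 6 new (0, 9, 3, 0, 8, 7)
  "09308127" → prefix "09308" already present; 3 new (1, 2, 7)
  "093085727" → prefix "09308" already present; 4 new (5, 7, 2, 7)
  "0930815683" → prefix "093081" already present; 4 new (5, 6, 8, 3)
  "183640447" → prefix "18" already present; 7 new (3, 6, 4, 0, 4, 4, 7)
  "187469" → prefix "18" already present; 4 new (7, 4, 6, 9)
  "093085" → prefix "093085" already present; 0 new (none)
  "186" → prefix "18" already present; 1 new (6)
  "185455357" → prefix "185" already present; 6 new (4, 5, 5, 3, 5, 7)
  "181" → prefix "18" already present; 1 new (1)
  "0930877779" → prefix "093087" already present; 4 new (7, 7, 7, 9)
  "180620" → prefix "18" already present; 4 new (0, 6, 2, 0)
Total nodes = 10 + 6 + 3 + 4 + 4 + 7 + 4 + 0 + 1 + 6 + 1 + 4 + 4 = 54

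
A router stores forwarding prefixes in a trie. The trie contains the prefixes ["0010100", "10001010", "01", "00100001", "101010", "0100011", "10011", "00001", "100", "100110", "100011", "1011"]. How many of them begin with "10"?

7

Traverse to the node for "10", then collect every word in that subtree.
Matches: "100", "10001010", "100011", "10011", "100110", "101010", "1011"
Count: 7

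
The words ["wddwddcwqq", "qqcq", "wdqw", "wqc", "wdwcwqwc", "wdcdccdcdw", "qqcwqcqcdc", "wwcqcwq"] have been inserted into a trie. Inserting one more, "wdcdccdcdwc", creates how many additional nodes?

Walking "wdcdccdcdwc" from the root, the first 10 characters ("wdcdccdcdw") follow existing edges; "c" is the first miss.
New nodes needed: |"wdcdccdcdwc"| − 10 = 11 − 10 = 1.

1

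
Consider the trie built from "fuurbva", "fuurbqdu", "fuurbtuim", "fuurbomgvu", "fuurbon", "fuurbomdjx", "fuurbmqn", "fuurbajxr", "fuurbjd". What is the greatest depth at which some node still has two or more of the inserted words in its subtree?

The deepest shared node is where two words last agree before diverging.
"fuurbomdjx" and "fuurbomgvu" agree on "fuurbom" (7 characters) before diverging; nothing deeper is shared.
Longest shared-prefix length: 7

7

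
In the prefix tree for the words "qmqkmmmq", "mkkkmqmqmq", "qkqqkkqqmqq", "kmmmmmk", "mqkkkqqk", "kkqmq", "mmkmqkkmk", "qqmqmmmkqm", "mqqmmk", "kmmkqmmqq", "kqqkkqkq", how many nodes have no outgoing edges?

11

A leaf is a node with no children — equivalently, the end of a word that is not a proper prefix of any other stored word.
Those words: "kkqmq", "kmmkqmmqq", "kmmmmmk", "kqqkkqkq", "mkkkmqmqmq", "mmkmqkkmk", "mqkkkqqk", "mqqmmk", "qkqqkkqqmqq", "qmqkmmmq", "qqmqmmmkqm"
Leaf count: 11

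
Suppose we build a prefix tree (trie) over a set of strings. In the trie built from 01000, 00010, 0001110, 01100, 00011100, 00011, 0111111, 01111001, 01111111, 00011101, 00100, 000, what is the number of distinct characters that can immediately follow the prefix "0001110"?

Walk "0001110" from the root, arriving at one node.
Distinct next characters after "0001110": 0, 1.
That node has 2 child edges.

2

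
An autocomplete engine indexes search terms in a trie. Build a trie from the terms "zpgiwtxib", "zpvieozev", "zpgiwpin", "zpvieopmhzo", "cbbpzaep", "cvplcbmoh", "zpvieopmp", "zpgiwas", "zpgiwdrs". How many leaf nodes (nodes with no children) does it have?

A leaf is a node with no children — equivalently, the end of a word that is not a proper prefix of any other stored word.
Those words: "cbbpzaep", "cvplcbmoh", "zpgiwas", "zpgiwdrs", "zpgiwpin", "zpgiwtxib", "zpvieopmhzo", "zpvieopmp", "zpvieozev"
Leaf count: 9

9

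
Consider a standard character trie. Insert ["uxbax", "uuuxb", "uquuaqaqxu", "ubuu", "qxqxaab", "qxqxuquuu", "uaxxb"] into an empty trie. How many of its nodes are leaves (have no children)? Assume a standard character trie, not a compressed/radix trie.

7

Leaves are exactly the stored words that no other stored word extends.
Those words: "qxqxaab", "qxqxuquuu", "uaxxb", "ubuu", "uquuaqaqxu", "uuuxb", "uxbax"
Leaf count: 7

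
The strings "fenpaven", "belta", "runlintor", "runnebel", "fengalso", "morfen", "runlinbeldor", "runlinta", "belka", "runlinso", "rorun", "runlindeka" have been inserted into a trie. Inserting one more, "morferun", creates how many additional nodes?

3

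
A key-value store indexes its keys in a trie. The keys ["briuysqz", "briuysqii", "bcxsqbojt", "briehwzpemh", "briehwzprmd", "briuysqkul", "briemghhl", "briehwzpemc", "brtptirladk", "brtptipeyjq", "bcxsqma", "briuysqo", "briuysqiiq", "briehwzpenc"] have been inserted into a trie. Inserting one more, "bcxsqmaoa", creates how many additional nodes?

2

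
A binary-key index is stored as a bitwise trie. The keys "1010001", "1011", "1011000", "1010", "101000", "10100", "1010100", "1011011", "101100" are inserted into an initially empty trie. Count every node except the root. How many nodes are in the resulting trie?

16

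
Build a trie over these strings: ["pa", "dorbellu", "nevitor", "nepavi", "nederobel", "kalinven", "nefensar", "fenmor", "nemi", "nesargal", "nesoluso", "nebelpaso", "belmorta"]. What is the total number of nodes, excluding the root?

76

Trace insertions, counting only characters that open a new branch:
  "pa" → 2 new (p, a)
  "dorbellu" → 8 new (d, o, r, b, e, l, l, u)
  "nevitor" → 7 new (n, e, v, i, t, o, r)
  "nepavi" → prefix "ne" already present; 4 new (p, a, v, i)
  "nederobel" → prefix "ne" already present; 7 new (d, e, r, o, b, e, l)
  "kalinven" → 8 new (k, a, l, i, n, v, e, n)
  "nefensar" → prefix "ne" already present; 6 new (f, e, n, s, a, r)
  "fenmor" → 6 new (f, e, n, m, o, r)
  "nemi" → prefix "ne" already present; 2 new (m, i)
  "nesargal" → prefix "ne" already present; 6 new (s, a, r, g, a, l)
  "nesoluso" → prefix "nes" already present; 5 new (o, l, u, s, o)
  "nebelpaso" → prefix "ne" already present; 7 new (b, e, l, p, a, s, o)
  "belmorta" → 8 new (b, e, l, m, o, r, t, a)
Total nodes = 2 + 8 + 7 + 4 + 7 + 8 + 6 + 6 + 2 + 6 + 5 + 7 + 8 = 76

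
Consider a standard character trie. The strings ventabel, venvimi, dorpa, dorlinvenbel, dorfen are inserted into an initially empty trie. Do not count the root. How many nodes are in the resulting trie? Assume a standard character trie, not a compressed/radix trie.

29

For each word, the new-node count is its length minus the longest prefix already in the trie:
  "ventabel" → 8 new (v, e, n, t, a, b, e, l)
  "venvimi" → prefix "ven" already present; 4 new (v, i, m, i)
  "dorpa" → 5 new (d, o, r, p, a)
  "dorlinvenbel" → prefix "dor" already present; 9 new (l, i, n, v, e, n, b, e, l)
  "dorfen" → prefix "dor" already present; 3 new (f, e, n)
Total nodes = 8 + 4 + 5 + 9 + 3 = 29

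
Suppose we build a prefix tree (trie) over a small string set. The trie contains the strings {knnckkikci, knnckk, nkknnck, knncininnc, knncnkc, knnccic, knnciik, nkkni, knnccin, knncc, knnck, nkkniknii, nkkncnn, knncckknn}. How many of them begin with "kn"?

Traverse to the node for "kn", then collect every word in that subtree.
Words under "kn": knncc, knnccic, knnccin, knncckknn, knnciik, knncininnc, knnck, knnckk, knnckkikci, knncnkc
Count: 10

10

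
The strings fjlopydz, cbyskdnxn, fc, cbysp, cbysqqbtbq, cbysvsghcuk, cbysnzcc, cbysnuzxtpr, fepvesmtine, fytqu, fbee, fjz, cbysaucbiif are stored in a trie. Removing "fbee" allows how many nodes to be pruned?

3

After clearing the end-marker at "fbee", prune upward until reaching a node still needed by another word.
The suffix "bee" (3 nodes) is used only by "fbee"; the node for "f" still has the child "j", so pruning stops there.
Nodes removed: 3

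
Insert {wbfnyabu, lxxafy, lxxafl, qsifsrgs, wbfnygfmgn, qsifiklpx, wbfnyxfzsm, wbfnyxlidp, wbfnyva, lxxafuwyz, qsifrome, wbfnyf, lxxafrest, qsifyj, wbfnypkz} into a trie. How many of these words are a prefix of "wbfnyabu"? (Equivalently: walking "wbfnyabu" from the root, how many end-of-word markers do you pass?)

Check each prefix of "wbfnyabu" against the stored set — each match is an end-marker on the path.
Prefixes of the query that are stored words: "wbfnyabu"
Count: 1

1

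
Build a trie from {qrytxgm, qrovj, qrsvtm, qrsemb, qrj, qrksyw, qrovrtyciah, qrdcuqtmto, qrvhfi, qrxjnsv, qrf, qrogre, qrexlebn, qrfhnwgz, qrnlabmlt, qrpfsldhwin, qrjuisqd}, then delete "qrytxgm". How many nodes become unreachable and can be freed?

A node on "qrytxgm"'s path can go only if nothing else ends at it or branches off below it.
The suffix "ytxgm" (5 nodes) is used only by "qrytxgm"; the node for "qr" still has the child "o", so pruning stops there.
Nodes removed: 5

5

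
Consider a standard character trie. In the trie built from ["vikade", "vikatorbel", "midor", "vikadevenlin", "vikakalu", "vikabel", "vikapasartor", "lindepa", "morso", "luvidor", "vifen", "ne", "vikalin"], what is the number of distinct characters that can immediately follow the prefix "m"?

Walk "m" from the root, arriving at one node.
Characters that immediately follow "m" among the stored strings: {i, o}.
That node has 2 child edges.

2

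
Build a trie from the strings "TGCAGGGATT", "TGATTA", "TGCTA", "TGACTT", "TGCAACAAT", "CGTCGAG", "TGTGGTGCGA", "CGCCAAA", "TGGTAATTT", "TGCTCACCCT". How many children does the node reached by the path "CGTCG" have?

Walk "CGTCG" from the root, arriving at one node.
Characters that immediately follow "CGTCG" among the stored strings: {A}.
That node has 1 child edge.

1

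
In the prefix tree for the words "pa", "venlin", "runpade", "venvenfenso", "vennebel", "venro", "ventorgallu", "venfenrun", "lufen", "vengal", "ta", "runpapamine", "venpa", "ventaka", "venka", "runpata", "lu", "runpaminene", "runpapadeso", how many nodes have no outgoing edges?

Leaves are exactly the stored words that no other stored word extends.
Those words: "lufen", "pa", "runpade", "runpaminene", "runpapadeso", "runpapamine", "runpata", "ta", "venfenrun", "vengal", "venka", "venlin", "vennebel", "venpa", "venro", "ventaka", "ventorgallu", "venvenfenso"
Leaf count: 18

18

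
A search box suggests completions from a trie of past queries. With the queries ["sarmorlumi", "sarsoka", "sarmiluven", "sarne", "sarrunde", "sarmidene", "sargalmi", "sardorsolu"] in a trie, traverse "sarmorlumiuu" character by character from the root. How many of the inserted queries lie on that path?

Walk "sarmorlumiuu" from the root; an end-of-word marker is hit whenever a stored word is a prefix of "sarmorlumiuu".
Prefixes of the query that are stored words: "sarmorlumi"
Count: 1

1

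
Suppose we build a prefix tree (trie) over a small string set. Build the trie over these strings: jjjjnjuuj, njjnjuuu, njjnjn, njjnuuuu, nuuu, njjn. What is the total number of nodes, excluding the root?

25

Trie structure (* marks end of a word):
(root)
├─ j
│  └─ j
│     └─ j
│        └─ j
│           └─ n
│              └─ j
│                 └─ u
│                    └─ u
│                       └─ j *
└─ n
   ├─ j
   │  └─ j
   │     └─ n *
   │        ├─ j
   │        │  ├─ n *
   │        │  └─ u
   │        │     └─ u
   │        │        └─ u *
   │        └─ u
   │           └─ u
   │              └─ u
   │                 └─ u *
   └─ u
      └─ u
         └─ u *
Counting every labelled node above: 25.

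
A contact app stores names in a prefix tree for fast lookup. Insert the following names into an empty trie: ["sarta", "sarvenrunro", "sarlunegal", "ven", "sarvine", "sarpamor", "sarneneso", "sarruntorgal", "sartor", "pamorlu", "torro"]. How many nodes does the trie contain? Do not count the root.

60

Insert word by word; a character creates a node only if that edge doesn't already exist:
  "sarta" → 5 new (s, a, r, t, a)
  "sarvenrunro" → prefix "sar" already present; 8 new (v, e, n, r, u, n, r, o)
  "sarlunegal" → prefix "sar" already present; 7 new (l, u, n, e, g, a, l)
  "ven" → 3 new (v, e, n)
  "sarvine" → prefix "sarv" already present; 3 new (i, n, e)
  "sarpamor" → prefix "sar" already present; 5 new (p, a, m, o, r)
  "sarneneso" → prefix "sar" already present; 6 new (n, e, n, e, s, o)
  "sarruntorgal" → prefix "sar" already present; 9 new (r, u, n, t, o, r, g, a, l)
  "sartor" → prefix "sart" already present; 2 new (o, r)
  "pamorlu" → 7 new (p, a, m, o, r, l, u)
  "torro" → 5 new (t, o, r, r, o)
Total nodes = 5 + 8 + 7 + 3 + 3 + 5 + 6 + 9 + 2 + 7 + 5 = 60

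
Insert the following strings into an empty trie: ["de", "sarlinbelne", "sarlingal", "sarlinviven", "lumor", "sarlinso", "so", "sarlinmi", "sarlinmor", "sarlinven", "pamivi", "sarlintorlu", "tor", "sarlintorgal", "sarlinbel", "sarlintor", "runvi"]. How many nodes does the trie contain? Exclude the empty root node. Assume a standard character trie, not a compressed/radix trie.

Trace insertions, counting only characters that open a new branch:
  "de" → 2 new (d, e)
  "sarlinbelne" → 11 new (s, a, r, l, i, n, b, e, l, n, e)
  "sarlingal" → prefix "sarlin" already present; 3 new (g, a, l)
  "sarlinviven" → prefix "sarlin" already present; 5 new (v, i, v, e, n)
  "lumor" → 5 new (l, u, m, o, r)
  "sarlinso" → prefix "sarlin" already present; 2 new (s, o)
  "so" → prefix "s" already present; 1 new (o)
  "sarlinmi" → prefix "sarlin" already present; 2 new (m, i)
  "sarlinmor" → prefix "sarlinm" already present; 2 new (o, r)
  "sarlinven" → prefix "sarlinv" already present; 2 new (e, n)
  "pamivi" → 6 new (p, a, m, i, v, i)
  "sarlintorlu" → prefix "sarlin" already present; 5 new (t, o, r, l, u)
  "tor" → 3 new (t, o, r)
  "sarlintorgal" → prefix "sarlintor" already present; 3 new (g, a, l)
  "sarlinbel" → prefix "sarlinbel" already present; 0 new (none)
  "sarlintor" → prefix "sarlintor" already present; 0 new (none)
  "runvi" → 5 new (r, u, n, v, i)
Total nodes = 2 + 11 + 3 + 5 + 5 + 2 + 1 + 2 + 2 + 2 + 6 + 5 + 3 + 3 + 0 + 0 + 5 = 57

57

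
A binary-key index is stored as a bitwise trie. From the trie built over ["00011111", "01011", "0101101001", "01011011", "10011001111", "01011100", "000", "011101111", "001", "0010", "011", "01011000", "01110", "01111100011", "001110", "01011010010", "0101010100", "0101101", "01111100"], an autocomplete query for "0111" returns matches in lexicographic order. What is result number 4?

Filter for "0111…" and sort: "01110", "011101111", "01111100", "01111100011"
Position 4: 01111100011

01111100011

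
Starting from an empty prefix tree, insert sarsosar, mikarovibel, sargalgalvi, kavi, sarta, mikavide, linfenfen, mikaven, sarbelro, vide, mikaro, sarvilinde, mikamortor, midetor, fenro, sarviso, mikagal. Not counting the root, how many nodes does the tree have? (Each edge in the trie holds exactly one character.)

85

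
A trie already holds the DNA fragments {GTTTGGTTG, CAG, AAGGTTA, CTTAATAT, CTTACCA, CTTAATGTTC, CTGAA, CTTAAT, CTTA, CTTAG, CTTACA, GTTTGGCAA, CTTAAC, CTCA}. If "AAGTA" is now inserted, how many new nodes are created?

2

"AAG" is already a path in the trie; the remaining "TA" must be added.
So 5 − 3 = 2 new nodes.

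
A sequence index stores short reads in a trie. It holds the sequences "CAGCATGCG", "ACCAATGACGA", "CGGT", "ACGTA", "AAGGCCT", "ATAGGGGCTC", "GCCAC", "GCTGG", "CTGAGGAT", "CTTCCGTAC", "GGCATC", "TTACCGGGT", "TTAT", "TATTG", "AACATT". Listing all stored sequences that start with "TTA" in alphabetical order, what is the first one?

DFS of the "TTA" subtree visits, in order: "TTACCGGGT", "TTAT"
Position 1: TTACCGGGT

TTACCGGGT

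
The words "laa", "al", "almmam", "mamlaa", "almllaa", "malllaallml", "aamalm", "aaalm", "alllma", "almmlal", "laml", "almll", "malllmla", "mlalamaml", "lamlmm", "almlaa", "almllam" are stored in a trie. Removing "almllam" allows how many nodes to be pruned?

Walk "almllam" from the leaf back toward the root, removing each node that no remaining word uses.
The suffix "m" (1 node) is used only by "almllam"; the node for "almlla" still has the child "a", so pruning stops there.
Nodes removed: 1

1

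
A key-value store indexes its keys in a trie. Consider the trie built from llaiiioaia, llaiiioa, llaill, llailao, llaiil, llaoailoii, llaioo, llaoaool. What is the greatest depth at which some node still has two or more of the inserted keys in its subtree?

8

Equivalently: take the maximum, over all pairs, of their longest common prefix length.
e.g. "llaiiioa" and "llaiiioaia" share the prefix "llaiiioa" of length 8; no pair shares a longer one.
Longest shared-prefix length: 8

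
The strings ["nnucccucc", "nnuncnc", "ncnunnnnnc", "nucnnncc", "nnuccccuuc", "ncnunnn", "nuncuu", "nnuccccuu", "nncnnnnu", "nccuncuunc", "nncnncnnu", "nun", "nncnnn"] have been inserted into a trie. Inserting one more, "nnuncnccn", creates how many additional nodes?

2

The longest prefix of "nnuncnccn" already in the trie is "nnuncnc" (length 7).
New nodes needed: |"nnuncnccn"| − 7 = 9 − 7 = 2.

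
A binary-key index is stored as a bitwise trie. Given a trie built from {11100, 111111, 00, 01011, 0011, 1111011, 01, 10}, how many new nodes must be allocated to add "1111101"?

2

"11111" is already a path in the trie; the remaining "01" must be added.
New nodes needed: |"1111101"| − 5 = 7 − 5 = 2.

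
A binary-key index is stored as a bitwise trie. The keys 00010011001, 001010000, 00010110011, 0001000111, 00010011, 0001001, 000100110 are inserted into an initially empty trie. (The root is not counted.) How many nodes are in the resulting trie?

28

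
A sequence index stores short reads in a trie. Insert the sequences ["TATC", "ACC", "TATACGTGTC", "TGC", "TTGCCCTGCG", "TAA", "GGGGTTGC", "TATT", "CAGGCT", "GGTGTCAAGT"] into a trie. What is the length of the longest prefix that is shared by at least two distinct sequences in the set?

3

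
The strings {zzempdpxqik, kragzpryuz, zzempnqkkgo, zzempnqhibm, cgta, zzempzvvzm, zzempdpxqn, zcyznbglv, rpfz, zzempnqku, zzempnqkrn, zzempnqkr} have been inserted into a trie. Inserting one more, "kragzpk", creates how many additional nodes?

"kragzp" is already a path in the trie; the remaining "k" must be added.
Each of the 1 remaining characters creates one node.

1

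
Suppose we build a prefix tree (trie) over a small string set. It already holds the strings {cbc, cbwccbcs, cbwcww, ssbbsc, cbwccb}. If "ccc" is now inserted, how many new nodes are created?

2

Walking "ccc" from the root, the first 1 characters ("c") follow existing edges; "c" is the first miss.
New nodes needed: |"ccc"| − 1 = 3 − 1 = 2.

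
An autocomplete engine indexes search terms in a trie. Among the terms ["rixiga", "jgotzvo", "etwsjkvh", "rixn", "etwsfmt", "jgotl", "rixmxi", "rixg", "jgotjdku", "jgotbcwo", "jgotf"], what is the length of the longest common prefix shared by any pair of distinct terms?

4

The deepest shared node is where two words last agree before diverging.
"etwsfmt" and "etwsjkvh" agree on "etws" (4 characters) before diverging; nothing deeper is shared.
Longest shared-prefix length: 4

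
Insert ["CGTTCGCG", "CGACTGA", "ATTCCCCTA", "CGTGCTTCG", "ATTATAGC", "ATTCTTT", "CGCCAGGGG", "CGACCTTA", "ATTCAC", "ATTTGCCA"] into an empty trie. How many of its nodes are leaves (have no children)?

Leaves are exactly the stored words that no other stored word extends.
Those words: "ATTATAGC", "ATTCAC", "ATTCCCCTA", "ATTCTTT", "ATTTGCCA", "CGACCTTA", "CGACTGA", "CGCCAGGGG", "CGTGCTTCG", "CGTTCGCG"
Leaf count: 10

10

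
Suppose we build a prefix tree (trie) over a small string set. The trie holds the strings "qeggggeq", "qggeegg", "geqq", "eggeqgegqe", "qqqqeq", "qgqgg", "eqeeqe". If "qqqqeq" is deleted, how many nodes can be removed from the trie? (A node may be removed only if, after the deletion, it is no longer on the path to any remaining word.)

5

Walk "qqqqeq" from the leaf back toward the root, removing each node that no remaining word uses.
The suffix "qqqeq" (5 nodes) is used only by "qqqqeq"; the node for "q" still has the child "e", so pruning stops there.
Nodes removed: 5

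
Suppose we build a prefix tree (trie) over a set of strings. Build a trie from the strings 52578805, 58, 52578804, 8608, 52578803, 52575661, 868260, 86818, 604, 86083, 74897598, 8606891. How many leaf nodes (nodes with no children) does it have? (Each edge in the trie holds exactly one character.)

11

Leaves are exactly the stored words that no other stored word extends.
Those words: "52575661", "52578803", "52578804", "52578805", "58", "604", "74897598", "8606891", "86083", "86818", "868260"
Leaf count: 11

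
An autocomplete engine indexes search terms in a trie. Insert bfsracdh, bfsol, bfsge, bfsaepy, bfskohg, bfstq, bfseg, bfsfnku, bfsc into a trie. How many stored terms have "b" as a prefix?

Filter for entries beginning with "b":
Matches: "bfsaepy", "bfsc", "bfseg", "bfsfnku", "bfsge", "bfskohg", "bfsol", "bfsracdh", "bfstq"
Count: 9

9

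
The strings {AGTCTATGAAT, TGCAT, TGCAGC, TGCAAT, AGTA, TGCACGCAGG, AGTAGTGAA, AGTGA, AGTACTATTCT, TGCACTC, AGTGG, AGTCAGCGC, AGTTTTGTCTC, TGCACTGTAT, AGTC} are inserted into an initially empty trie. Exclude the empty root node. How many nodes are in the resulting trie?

Insert word by word; a character creates a node only if that edge doesn't already exist:
  "AGTCTATGAAT" → 11 new (A, G, T, C, T, A, T, G, A, A, T)
  "TGCAT" → 5 new (T, G, C, A, T)
  "TGCAGC" → prefix "TGCA" already present; 2 new (G, C)
  "TGCAAT" → prefix "TGCA" already present; 2 new (A, T)
  "AGTA" → prefix "AGT" already present; 1 new (A)
  "TGCACGCAGG" → prefix "TGCA" already present; 6 new (C, G, C, A, G, G)
  "AGTAGTGAA" → prefix "AGTA" already present; 5 new (G, T, G, A, A)
  "AGTGA" → prefix "AGT" already present; 2 new (G, A)
  "AGTACTATTCT" → prefix "AGTA" already present; 7 new (C, T, A, T, T, C, T)
  "TGCACTC" → prefix "TGCAC" already present; 2 new (T, C)
  "AGTGG" → prefix "AGTG" already present; 1 new (G)
  "AGTCAGCGC" → prefix "AGTC" already present; 5 new (A, G, C, G, C)
  "AGTTTTGTCTC" → prefix "AGT" already present; 8 new (T, T, T, G, T, C, T, C)
  "TGCACTGTAT" → prefix "TGCACT" already present; 4 new (G, T, A, T)
  "AGTC" → prefix "AGTC" already present; 0 new (none)
Total nodes = 11 + 5 + 2 + 2 + 1 + 6 + 5 + 2 + 7 + 2 + 1 + 5 + 8 + 4 + 0 = 61

61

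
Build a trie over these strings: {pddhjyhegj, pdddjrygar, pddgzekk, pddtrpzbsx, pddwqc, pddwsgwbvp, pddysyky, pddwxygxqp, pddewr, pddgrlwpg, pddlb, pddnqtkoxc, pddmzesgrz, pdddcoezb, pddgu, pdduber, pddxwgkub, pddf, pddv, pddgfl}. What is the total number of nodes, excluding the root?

Insert word by word; a character creates a node only if that edge doesn't already exist:
  "pddhjyhegj" → 10 new (p, d, d, h, j, y, h, e, g, j)
  "pdddjrygar" → prefix "pdd" already present; 7 new (d, j, r, y, g, a, r)
  "pddgzekk" → prefix "pdd" already present; 5 new (g, z, e, k, k)
  "pddtrpzbsx" → prefix "pdd" already present; 7 new (t, r, p, z, b, s, x)
  "pddwqc" → prefix "pdd" already present; 3 new (w, q, c)
  "pddwsgwbvp" → prefix "pddw" already present; 6 new (s, g, w, b, v, p)
  "pddysyky" → prefix "pdd" already present; 5 new (y, s, y, k, y)
  "pddwxygxqp" → prefix "pddw" already present; 6 new (x, y, g, x, q, p)
  "pddewr" → prefix "pdd" already present; 3 new (e, w, r)
  "pddgrlwpg" → prefix "pddg" already present; 5 new (r, l, w, p, g)
  "pddlb" → prefix "pdd" already present; 2 new (l, b)
  "pddnqtkoxc" → prefix "pdd" already present; 7 new (n, q, t, k, o, x, c)
  "pddmzesgrz" → prefix "pdd" already present; 7 new (m, z, e, s, g, r, z)
  "pdddcoezb" → prefix "pddd" already present; 5 new (c, o, e, z, b)
  "pddgu" → prefix "pddg" already present; 1 new (u)
  "pdduber" → prefix "pdd" already present; 4 new (u, b, e, r)
  "pddxwgkub" → prefix "pdd" already present; 6 new (x, w, g, k, u, b)
  "pddf" → prefix "pdd" already present; 1 new (f)
  "pddv" → prefix "pdd" already present; 1 new (v)
  "pddgfl" → prefix "pddg" already present; 2 new (f, l)
Total nodes = 10 + 7 + 5 + 7 + 3 + 6 + 5 + 6 + 3 + 5 + 2 + 7 + 7 + 5 + 1 + 4 + 6 + 1 + 1 + 2 = 93

93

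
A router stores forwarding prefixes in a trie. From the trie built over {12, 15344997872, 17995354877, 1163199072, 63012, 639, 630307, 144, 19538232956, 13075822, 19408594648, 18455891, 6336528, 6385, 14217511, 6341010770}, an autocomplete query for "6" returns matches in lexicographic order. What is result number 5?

6385

DFS of the "6" subtree visits, in order: "63012", "630307", "6336528", "6341010770", "6385", "639"
Position 5: 6385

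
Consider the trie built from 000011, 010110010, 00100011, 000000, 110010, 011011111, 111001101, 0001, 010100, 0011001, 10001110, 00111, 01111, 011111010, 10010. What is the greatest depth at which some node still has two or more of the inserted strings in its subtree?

5

Equivalently: take the maximum, over all pairs, of their longest common prefix length.
e.g. "01111" and "011111010" share the prefix "01111" of length 5; no pair shares a longer one.
Longest shared-prefix length: 5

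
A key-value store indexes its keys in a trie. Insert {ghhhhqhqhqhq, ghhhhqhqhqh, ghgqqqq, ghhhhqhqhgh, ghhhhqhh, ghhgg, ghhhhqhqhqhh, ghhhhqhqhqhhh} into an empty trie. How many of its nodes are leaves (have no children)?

Leaves are exactly the stored words that no other stored word extends.
Those words: "ghgqqqq", "ghhgg", "ghhhhqhh", "ghhhhqhqhgh", "ghhhhqhqhqhhh", "ghhhhqhqhqhq"
Leaf count: 6

6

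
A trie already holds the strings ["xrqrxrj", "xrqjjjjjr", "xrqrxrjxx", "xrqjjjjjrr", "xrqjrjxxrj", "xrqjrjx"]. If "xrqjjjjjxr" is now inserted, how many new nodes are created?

2

"xrqjjjjj" is already a path in the trie; the remaining "xr" must be added.
New nodes needed: |"xrqjjjjjxr"| − 8 = 10 − 8 = 2.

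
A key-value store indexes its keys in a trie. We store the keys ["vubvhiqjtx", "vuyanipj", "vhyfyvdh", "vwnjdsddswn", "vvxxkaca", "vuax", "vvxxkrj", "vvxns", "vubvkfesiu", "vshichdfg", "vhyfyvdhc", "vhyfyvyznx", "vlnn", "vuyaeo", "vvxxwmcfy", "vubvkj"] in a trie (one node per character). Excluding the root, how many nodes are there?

76

Count nodes per top-level branch (shared prefixes stored once):
  'v'-branch (vhyfyvdh, vhyfyvdhc, vhyfyvyznx, vlnn, vshichdfg, vuax, vubvhiqjtx, vubvkfesiu, vubvkj, vuyaeo, vuyanipj, vvxns, vvxxkaca, vvxxkrj, vvxxwmcfy, vwnjdsddswn): 76 nodes
Sum: 76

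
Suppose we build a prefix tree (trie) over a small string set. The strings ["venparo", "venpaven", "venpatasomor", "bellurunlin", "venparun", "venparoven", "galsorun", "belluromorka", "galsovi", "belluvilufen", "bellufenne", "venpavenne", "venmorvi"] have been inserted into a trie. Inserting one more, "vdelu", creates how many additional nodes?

Walking "vdelu" from the root, the first 1 characters ("v") follow existing edges; "d" is the first miss.
Each of the 4 remaining characters creates one node.

4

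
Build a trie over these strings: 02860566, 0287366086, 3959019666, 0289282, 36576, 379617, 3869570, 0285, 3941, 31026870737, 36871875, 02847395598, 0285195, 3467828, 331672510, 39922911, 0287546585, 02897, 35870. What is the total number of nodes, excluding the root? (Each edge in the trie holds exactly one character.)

Count nodes per top-level branch (shared prefixes stored once):
  '0'-branch (02847395598, 0285, 0285195, 02860566, 0287366086, 0287546585, 0289282, 02897): 38 nodes
  '3'-branch (31026870737, 331672510, 3467828, 35870, 36576, 36871875, 379617, 3869570, 3941, 3959019666, 39922911): 67 nodes
Sum: 105

105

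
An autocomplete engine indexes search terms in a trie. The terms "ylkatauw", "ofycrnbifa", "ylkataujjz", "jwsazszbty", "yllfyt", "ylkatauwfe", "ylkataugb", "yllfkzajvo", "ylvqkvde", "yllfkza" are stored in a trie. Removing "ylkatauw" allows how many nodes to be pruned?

After clearing the end-marker at "ylkatauw", prune upward until reaching a node still needed by another word.
Every node on "ylkatauw" is still needed (e.g. by "ylkatauwfe"), so nothing is freed.
Nodes removed: 0

0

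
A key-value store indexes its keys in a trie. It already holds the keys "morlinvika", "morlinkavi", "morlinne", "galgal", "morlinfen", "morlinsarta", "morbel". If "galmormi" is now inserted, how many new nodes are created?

5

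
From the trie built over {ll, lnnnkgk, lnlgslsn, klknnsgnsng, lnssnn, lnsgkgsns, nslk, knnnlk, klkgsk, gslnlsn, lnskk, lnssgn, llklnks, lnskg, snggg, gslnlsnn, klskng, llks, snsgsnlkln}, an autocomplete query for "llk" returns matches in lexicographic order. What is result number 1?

DFS of the "llk" subtree visits, in order: "llklnks", "llks"
The 1st is llklnks.

llklnks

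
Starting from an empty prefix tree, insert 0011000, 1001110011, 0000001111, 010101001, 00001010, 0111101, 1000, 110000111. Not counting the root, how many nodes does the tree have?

51

Trace insertions, counting only characters that open a new branch:
  "0011000" → 7 new (0, 0, 1, 1, 0, 0, 0)
  "1001110011" → 10 new (1, 0, 0, 1, 1, 1, 0, 0, 1, 1)
  "0000001111" → prefix "00" already present; 8 new (0, 0, 0, 0, 1, 1, 1, 1)
  "010101001" → prefix "0" already present; 8 new (1, 0, 1, 0, 1, 0, 0, 1)
  "00001010" → prefix "0000" already present; 4 new (1, 0, 1, 0)
  "0111101" → prefix "01" already present; 5 new (1, 1, 1, 0, 1)
  "1000" → prefix "100" already present; 1 new (0)
  "110000111" → prefix "1" already present; 8 new (1, 0, 0, 0, 0, 1, 1, 1)
Total nodes = 7 + 10 + 8 + 8 + 4 + 5 + 1 + 8 = 51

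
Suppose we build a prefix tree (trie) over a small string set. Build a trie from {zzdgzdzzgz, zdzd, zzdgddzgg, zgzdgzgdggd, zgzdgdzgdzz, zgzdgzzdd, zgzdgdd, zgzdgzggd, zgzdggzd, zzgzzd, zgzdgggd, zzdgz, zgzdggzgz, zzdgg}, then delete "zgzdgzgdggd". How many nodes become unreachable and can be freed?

4

A node on "zgzdgzgdggd"'s path can go only if nothing else ends at it or branches off below it.
The suffix "dggd" (4 nodes) is used only by "zgzdgzgdggd"; the node for "zgzdgzg" still has the child "g", so pruning stops there.
Nodes removed: 4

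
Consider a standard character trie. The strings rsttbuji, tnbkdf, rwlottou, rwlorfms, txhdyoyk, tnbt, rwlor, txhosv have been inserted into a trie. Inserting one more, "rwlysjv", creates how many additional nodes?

4

Walking "rwlysjv" from the root, the first 3 characters ("rwl") follow existing edges; "y" is the first miss.
New nodes needed: |"rwlysjv"| − 3 = 7 − 3 = 4.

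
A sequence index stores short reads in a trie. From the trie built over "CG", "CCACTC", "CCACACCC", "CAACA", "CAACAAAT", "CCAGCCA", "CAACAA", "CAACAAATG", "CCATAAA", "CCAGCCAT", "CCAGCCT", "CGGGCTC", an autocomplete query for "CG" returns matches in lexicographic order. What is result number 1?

CG

DFS of the "CG" subtree visits, in order: "CG", "CGGGCTC"
Position 1: CG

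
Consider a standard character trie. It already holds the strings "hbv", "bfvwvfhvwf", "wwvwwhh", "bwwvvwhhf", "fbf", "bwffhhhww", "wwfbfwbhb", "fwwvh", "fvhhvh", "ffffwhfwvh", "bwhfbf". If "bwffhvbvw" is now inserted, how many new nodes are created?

The longest prefix of "bwffhvbvw" already in the trie is "bwffh" (length 5).
New nodes needed: |"bwffhvbvw"| − 5 = 9 − 5 = 4.

4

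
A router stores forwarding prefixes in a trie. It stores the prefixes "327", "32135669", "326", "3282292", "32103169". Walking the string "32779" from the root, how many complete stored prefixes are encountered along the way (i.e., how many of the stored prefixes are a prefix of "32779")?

Walk "32779" from the root; an end-of-word marker is hit whenever a stored word is a prefix of "32779".
Prefixes of the query that are stored words: "327"
Count: 1

1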